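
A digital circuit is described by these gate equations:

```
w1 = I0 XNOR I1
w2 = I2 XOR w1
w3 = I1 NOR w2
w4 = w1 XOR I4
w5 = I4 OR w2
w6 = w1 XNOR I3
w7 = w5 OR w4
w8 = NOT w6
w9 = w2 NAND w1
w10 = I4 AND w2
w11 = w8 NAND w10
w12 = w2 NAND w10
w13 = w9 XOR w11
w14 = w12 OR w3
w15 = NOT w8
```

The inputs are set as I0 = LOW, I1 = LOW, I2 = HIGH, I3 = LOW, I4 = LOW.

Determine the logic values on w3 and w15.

w3 = HIGH, w15 = LOW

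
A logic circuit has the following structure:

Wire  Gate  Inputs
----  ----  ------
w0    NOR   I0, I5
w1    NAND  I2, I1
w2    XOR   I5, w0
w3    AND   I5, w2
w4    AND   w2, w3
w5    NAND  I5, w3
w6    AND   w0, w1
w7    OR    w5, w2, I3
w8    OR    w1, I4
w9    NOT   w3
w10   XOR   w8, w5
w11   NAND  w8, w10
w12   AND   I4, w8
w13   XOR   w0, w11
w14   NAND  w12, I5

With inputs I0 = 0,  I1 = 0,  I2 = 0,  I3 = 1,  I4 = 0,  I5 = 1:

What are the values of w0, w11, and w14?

w0 = 0  w11 = 0  w14 = 1

w0 = I0 NOR I5 = 0 NOR 1 = 0
w1 = I2 NAND I1 = 0 NAND 0 = 1
w2 = I5 XOR w0 = 1 XOR 0 = 1
w3 = I5 AND w2 = 1 AND 1 = 1
w5 = I5 NAND w3 = 1 NAND 1 = 0
w8 = w1 OR I4 = 1 OR 0 = 1
w10 = w8 XOR w5 = 1 XOR 0 = 1
w11 = w8 NAND w10 = 1 NAND 1 = 0
w12 = I4 AND w8 = 0 AND 1 = 0
w14 = w12 NAND I5 = 0 NAND 1 = 1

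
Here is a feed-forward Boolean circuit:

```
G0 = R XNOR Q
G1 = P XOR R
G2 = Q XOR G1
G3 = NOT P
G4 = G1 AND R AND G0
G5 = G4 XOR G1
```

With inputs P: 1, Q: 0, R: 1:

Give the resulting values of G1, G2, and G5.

G1 = 0, G2 = 0, G5 = 0

G0 = R XNOR Q = 1 XNOR 0 = 0
G1 = P XOR R = 1 XOR 1 = 0
G2 = Q XOR G1 = 0 XOR 0 = 0
G4 = G1 AND R AND G0 = 0 AND 1 AND 0 = 0
G5 = G4 XOR G1 = 0 XOR 0 = 0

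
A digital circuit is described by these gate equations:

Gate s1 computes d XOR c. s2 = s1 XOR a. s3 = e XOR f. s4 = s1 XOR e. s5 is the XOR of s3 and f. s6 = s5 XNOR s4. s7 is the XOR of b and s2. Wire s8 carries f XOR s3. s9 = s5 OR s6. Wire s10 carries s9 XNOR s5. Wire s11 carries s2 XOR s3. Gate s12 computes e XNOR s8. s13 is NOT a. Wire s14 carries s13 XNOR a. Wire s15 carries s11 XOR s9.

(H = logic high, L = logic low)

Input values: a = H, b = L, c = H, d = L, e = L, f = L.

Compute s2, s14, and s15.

s1 = d XOR c = L XOR H = H
s2 = s1 XOR a = H XOR H = L
s3 = e XOR f = L XOR L = L
s4 = s1 XOR e = H XOR L = H
s5 = s3 XOR f = L XOR L = L
s6 = s5 XNOR s4 = L XNOR H = L
s9 = s5 OR s6 = L OR L = L
s11 = s2 XOR s3 = L XOR L = L
s13 = NOT a = NOT H = L
s14 = s13 XNOR a = L XNOR H = L
s15 = s11 XOR s9 = L XOR L = L

s2 = L, s14 = L, s15 = L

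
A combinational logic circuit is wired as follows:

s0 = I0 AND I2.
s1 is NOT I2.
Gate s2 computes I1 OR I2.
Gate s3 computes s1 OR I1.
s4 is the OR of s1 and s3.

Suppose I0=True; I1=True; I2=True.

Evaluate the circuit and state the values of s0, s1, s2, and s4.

s0 = I0 AND I2 = True AND True = True
s1 = NOT I2 = NOT True = False
s2 = I1 OR I2 = True OR True = True
s3 = s1 OR I1 = False OR True = True
s4 = s1 OR s3 = False OR True = True

s0 = True, s1 = False, s2 = True, s4 = True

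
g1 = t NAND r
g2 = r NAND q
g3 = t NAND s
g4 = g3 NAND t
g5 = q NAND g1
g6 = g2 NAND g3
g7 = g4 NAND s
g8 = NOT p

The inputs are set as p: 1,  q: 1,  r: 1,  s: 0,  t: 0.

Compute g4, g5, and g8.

g4 = 1, g5 = 0, g8 = 0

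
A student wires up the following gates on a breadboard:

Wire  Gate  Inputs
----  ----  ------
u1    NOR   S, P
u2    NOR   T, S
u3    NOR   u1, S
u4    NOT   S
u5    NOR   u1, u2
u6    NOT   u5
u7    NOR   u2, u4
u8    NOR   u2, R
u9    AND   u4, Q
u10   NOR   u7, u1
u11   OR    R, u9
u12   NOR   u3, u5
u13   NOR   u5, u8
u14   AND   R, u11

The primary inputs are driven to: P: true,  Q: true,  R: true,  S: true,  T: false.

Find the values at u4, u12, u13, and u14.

u1 = S NOR P = true NOR true = false
u2 = T NOR S = false NOR true = false
u3 = u1 NOR S = false NOR true = false
u4 = NOT S = NOT true = false
u5 = u1 NOR u2 = false NOR false = true
u8 = u2 NOR R = false NOR true = false
u9 = u4 AND Q = false AND true = false
u11 = R OR u9 = true OR false = true
u12 = u3 NOR u5 = false NOR true = false
u13 = u5 NOR u8 = true NOR false = false
u14 = R AND u11 = true AND true = true

u4 = false  u12 = false  u13 = false  u14 = true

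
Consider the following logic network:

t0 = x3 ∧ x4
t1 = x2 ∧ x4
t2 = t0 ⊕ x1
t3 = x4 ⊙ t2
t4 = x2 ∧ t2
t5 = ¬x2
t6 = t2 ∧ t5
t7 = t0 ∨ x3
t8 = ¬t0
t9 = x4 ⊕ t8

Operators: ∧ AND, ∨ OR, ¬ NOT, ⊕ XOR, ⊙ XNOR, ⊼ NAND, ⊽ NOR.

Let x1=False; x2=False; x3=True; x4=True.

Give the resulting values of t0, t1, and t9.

t0 = x3 AND x4 = True AND True = True
t1 = x2 AND x4 = False AND True = False
t8 = NOT t0 = NOT True = False
t9 = x4 XOR t8 = True XOR False = True

t0 = True; t1 = False; t9 = True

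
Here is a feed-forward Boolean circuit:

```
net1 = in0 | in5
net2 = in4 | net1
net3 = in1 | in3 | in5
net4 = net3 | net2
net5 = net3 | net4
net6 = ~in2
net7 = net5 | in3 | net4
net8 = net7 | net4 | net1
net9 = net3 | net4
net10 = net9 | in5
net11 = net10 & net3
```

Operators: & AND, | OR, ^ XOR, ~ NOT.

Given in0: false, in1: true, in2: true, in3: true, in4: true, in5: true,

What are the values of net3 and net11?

net3 = true  net11 = true

net1 = in0 OR in5 = false OR true = true
net2 = in4 OR net1 = true OR true = true
net3 = in1 OR in3 OR in5 = true OR true OR true = true
net4 = net3 OR net2 = true OR true = true
net9 = net3 OR net4 = true OR true = true
net10 = net9 OR in5 = true OR true = true
net11 = net10 AND net3 = true AND true = true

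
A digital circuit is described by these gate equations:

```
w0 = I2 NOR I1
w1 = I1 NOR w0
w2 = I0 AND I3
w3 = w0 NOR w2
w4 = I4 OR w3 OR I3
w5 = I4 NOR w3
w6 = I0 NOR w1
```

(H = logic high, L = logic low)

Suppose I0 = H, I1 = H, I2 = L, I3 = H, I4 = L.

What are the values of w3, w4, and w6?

w0 = I2 NOR I1 = L NOR H = L
w1 = I1 NOR w0 = H NOR L = L
w2 = I0 AND I3 = H AND H = H
w3 = w0 NOR w2 = L NOR H = L
w4 = I4 OR w3 OR I3 = L OR L OR H = H
w6 = I0 NOR w1 = H NOR L = L

w3 = L; w4 = H; w6 = L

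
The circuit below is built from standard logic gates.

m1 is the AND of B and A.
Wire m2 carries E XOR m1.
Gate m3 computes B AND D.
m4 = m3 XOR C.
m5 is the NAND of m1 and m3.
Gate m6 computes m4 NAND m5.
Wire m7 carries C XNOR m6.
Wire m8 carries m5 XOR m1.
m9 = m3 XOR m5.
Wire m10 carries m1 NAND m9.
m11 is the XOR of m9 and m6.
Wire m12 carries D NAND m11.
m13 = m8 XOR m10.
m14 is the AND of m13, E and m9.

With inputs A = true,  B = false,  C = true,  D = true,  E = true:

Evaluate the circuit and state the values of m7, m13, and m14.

m7 = false, m13 = false, m14 = false

m1 = B AND A = false AND true = false
m3 = B AND D = false AND true = false
m4 = m3 XOR C = false XOR true = true
m5 = m1 NAND m3 = false NAND false = true
m6 = m4 NAND m5 = true NAND true = false
m7 = C XNOR m6 = true XNOR false = false
m8 = m5 XOR m1 = true XOR false = true
m9 = m3 XOR m5 = false XOR true = true
m10 = m1 NAND m9 = false NAND true = true
m13 = m8 XOR m10 = true XOR true = false
m14 = m13 AND E AND m9 = false AND true AND true = false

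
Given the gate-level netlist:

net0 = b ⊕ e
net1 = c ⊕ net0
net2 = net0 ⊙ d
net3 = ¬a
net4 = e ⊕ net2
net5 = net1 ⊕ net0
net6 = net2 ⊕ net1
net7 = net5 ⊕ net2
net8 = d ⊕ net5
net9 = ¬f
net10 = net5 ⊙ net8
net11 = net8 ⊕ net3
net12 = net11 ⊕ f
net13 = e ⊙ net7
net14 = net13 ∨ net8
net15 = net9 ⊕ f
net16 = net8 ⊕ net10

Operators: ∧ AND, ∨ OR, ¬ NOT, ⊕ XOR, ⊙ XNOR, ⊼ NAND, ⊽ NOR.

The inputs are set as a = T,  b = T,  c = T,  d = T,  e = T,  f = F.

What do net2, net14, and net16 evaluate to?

net2 = F; net14 = T; net16 = F

net0 = b XOR e = T XOR T = F
net1 = c XOR net0 = T XOR F = T
net2 = net0 XNOR d = F XNOR T = F
net5 = net1 XOR net0 = T XOR F = T
net7 = net5 XOR net2 = T XOR F = T
net8 = d XOR net5 = T XOR T = F
net10 = net5 XNOR net8 = T XNOR F = F
net13 = e XNOR net7 = T XNOR T = T
net14 = net13 OR net8 = T OR F = T
net16 = net8 XOR net10 = F XOR F = F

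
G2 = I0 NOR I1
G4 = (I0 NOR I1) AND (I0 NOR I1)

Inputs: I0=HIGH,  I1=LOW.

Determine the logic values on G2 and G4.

G2 = LOW  G4 = LOW

G2 = HIGH NOR LOW = LOW
G4 = (HIGH NOR LOW) AND (HIGH NOR LOW) = LOW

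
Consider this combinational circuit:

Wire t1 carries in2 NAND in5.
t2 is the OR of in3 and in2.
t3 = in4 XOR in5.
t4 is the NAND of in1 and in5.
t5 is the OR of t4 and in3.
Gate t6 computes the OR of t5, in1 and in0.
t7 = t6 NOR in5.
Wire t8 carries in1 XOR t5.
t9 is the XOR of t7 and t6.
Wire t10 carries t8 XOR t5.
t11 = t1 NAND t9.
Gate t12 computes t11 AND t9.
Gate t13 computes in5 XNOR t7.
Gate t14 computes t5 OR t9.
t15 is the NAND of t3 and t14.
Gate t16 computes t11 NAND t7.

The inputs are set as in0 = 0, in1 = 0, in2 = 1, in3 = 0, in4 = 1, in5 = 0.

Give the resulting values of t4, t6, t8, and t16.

t4 = 1  t6 = 1  t8 = 1  t16 = 1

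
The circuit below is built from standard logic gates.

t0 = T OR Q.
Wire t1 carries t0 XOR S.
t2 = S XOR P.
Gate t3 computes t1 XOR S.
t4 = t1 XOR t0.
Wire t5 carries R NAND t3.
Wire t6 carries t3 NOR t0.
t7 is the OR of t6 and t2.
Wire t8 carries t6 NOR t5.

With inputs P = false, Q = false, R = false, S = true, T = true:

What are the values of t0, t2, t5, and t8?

t0 = true, t2 = true, t5 = true, t8 = false

t0 = T OR Q = true OR false = true
t1 = t0 XOR S = true XOR true = false
t2 = S XOR P = true XOR false = true
t3 = t1 XOR S = false XOR true = true
t5 = R NAND t3 = false NAND true = true
t6 = t3 NOR t0 = true NOR true = false
t8 = t6 NOR t5 = false NOR true = false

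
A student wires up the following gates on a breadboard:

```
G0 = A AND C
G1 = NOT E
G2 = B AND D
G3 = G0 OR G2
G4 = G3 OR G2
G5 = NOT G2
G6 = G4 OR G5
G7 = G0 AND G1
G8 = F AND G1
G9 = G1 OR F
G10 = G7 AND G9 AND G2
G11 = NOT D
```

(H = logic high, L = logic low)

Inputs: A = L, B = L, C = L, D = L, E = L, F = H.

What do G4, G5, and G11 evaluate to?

G4 = L, G5 = H, G11 = H

G0 = A AND C = L AND L = L
G2 = B AND D = L AND L = L
G3 = G0 OR G2 = L OR L = L
G4 = G3 OR G2 = L OR L = L
G5 = NOT G2 = NOT L = H
G11 = NOT D = NOT L = H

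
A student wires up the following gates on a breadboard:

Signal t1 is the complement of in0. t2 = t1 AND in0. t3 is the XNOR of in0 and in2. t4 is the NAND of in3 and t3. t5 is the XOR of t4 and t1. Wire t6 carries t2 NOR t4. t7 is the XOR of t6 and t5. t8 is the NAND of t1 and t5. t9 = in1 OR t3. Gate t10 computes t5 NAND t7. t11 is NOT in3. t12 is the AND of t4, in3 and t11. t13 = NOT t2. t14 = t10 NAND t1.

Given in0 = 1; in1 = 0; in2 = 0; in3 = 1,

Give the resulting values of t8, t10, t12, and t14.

t1 = NOT in0 = NOT 1 = 0
t2 = t1 AND in0 = 0 AND 1 = 0
t3 = in0 XNOR in2 = 1 XNOR 0 = 0
t4 = in3 NAND t3 = 1 NAND 0 = 1
t5 = t4 XOR t1 = 1 XOR 0 = 1
t6 = t2 NOR t4 = 0 NOR 1 = 0
t7 = t6 XOR t5 = 0 XOR 1 = 1
t8 = t1 NAND t5 = 0 NAND 1 = 1
t10 = t5 NAND t7 = 1 NAND 1 = 0
t11 = NOT in3 = NOT 1 = 0
t12 = t4 AND in3 AND t11 = 1 AND 1 AND 0 = 0
t14 = t10 NAND t1 = 0 NAND 0 = 1

t8 = 1; t10 = 0; t12 = 0; t14 = 1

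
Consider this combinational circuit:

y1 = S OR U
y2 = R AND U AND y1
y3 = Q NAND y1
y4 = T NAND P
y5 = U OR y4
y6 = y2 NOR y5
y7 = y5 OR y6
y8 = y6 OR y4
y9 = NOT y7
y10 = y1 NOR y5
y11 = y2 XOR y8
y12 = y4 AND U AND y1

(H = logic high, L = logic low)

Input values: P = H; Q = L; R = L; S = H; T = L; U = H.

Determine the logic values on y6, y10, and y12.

y1 = S OR U = H OR H = H
y2 = R AND U AND y1 = L AND H AND H = L
y4 = T NAND P = L NAND H = H
y5 = U OR y4 = H OR H = H
y6 = y2 NOR y5 = L NOR H = L
y10 = y1 NOR y5 = H NOR H = L
y12 = y4 AND U AND y1 = H AND H AND H = H

y6 = L; y10 = L; y12 = H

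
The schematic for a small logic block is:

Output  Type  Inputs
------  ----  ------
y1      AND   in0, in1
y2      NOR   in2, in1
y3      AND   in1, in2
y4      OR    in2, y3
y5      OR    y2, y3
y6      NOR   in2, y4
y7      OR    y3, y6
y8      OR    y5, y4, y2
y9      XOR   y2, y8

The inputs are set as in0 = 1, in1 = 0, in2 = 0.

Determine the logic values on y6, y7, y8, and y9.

y6 = 1, y7 = 1, y8 = 1, y9 = 0

y2 = in2 NOR in1 = 0 NOR 0 = 1
y3 = in1 AND in2 = 0 AND 0 = 0
y4 = in2 OR y3 = 0 OR 0 = 0
y5 = y2 OR y3 = 1 OR 0 = 1
y6 = in2 NOR y4 = 0 NOR 0 = 1
y7 = y3 OR y6 = 0 OR 1 = 1
y8 = y5 OR y4 OR y2 = 1 OR 0 OR 1 = 1
y9 = y2 XOR y8 = 1 XOR 1 = 0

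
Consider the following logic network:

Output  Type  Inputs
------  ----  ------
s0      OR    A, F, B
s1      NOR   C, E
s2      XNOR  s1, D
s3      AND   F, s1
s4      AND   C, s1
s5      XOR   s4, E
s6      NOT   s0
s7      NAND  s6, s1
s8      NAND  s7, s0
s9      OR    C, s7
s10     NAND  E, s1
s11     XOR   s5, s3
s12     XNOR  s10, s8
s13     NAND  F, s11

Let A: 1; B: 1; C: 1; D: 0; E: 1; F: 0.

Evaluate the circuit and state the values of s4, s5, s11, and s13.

s4 = 0  s5 = 1  s11 = 1  s13 = 1

s1 = C NOR E = 1 NOR 1 = 0
s3 = F AND s1 = 0 AND 0 = 0
s4 = C AND s1 = 1 AND 0 = 0
s5 = s4 XOR E = 0 XOR 1 = 1
s11 = s5 XOR s3 = 1 XOR 0 = 1
s13 = F NAND s11 = 0 NAND 1 = 1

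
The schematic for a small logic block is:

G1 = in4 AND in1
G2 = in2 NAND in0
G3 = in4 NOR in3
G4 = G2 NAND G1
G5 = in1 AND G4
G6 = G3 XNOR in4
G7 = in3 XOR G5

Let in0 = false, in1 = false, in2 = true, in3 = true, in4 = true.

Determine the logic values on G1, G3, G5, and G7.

G1 = false  G3 = false  G5 = false  G7 = true

G1 = in4 AND in1 = true AND false = false
G2 = in2 NAND in0 = true NAND false = true
G3 = in4 NOR in3 = true NOR true = false
G4 = G2 NAND G1 = true NAND false = true
G5 = in1 AND G4 = false AND true = false
G7 = in3 XOR G5 = true XOR false = true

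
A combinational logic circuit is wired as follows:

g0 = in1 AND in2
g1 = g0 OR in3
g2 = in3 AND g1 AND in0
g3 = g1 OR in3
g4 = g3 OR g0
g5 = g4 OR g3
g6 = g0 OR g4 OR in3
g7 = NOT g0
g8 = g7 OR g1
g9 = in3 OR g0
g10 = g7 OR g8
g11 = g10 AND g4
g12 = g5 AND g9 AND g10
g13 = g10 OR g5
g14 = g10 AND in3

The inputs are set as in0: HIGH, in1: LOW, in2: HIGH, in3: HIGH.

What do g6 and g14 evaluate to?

g6 = HIGH; g14 = HIGH

g0 = in1 AND in2 = LOW AND HIGH = LOW
g1 = g0 OR in3 = LOW OR HIGH = HIGH
g3 = g1 OR in3 = HIGH OR HIGH = HIGH
g4 = g3 OR g0 = HIGH OR LOW = HIGH
g6 = g0 OR g4 OR in3 = LOW OR HIGH OR HIGH = HIGH
g7 = NOT g0 = NOT LOW = HIGH
g8 = g7 OR g1 = HIGH OR HIGH = HIGH
g10 = g7 OR g8 = HIGH OR HIGH = HIGH
g14 = g10 AND in3 = HIGH AND HIGH = HIGH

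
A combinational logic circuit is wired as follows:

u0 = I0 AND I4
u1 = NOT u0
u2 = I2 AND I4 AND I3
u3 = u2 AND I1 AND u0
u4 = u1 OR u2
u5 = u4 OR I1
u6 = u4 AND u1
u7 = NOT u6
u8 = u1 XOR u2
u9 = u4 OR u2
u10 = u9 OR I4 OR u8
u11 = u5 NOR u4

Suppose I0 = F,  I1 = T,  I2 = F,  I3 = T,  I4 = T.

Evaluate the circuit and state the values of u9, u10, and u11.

u0 = I0 AND I4 = F AND T = F
u1 = NOT u0 = NOT F = T
u2 = I2 AND I4 AND I3 = F AND T AND T = F
u4 = u1 OR u2 = T OR F = T
u5 = u4 OR I1 = T OR T = T
u8 = u1 XOR u2 = T XOR F = T
u9 = u4 OR u2 = T OR F = T
u10 = u9 OR I4 OR u8 = T OR T OR T = T
u11 = u5 NOR u4 = T NOR T = F

u9 = T  u10 = T  u11 = F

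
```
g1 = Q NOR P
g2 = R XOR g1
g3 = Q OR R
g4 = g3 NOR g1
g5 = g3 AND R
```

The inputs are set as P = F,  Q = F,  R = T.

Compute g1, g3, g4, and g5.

g1 = T; g3 = T; g4 = F; g5 = T

g1 = Q NOR P = F NOR F = T
g3 = Q OR R = F OR T = T
g4 = g3 NOR g1 = T NOR T = F
g5 = g3 AND R = T AND T = T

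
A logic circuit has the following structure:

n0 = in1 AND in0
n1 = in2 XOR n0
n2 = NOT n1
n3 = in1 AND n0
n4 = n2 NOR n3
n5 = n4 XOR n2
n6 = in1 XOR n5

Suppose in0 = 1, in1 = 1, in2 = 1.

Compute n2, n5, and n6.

n2 = 1, n5 = 1, n6 = 0

n0 = in1 AND in0 = 1 AND 1 = 1
n1 = in2 XOR n0 = 1 XOR 1 = 0
n2 = NOT n1 = NOT 0 = 1
n3 = in1 AND n0 = 1 AND 1 = 1
n4 = n2 NOR n3 = 1 NOR 1 = 0
n5 = n4 XOR n2 = 0 XOR 1 = 1
n6 = in1 XOR n5 = 1 XOR 1 = 0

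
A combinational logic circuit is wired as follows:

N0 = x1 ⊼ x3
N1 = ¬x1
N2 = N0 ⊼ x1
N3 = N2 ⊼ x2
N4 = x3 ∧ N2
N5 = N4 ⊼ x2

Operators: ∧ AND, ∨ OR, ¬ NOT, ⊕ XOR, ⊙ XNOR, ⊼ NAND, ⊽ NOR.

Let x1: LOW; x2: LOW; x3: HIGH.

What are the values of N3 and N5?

N3 = HIGH, N5 = HIGH

N0 = x1 NAND x3 = LOW NAND HIGH = HIGH
N2 = N0 NAND x1 = HIGH NAND LOW = HIGH
N3 = N2 NAND x2 = HIGH NAND LOW = HIGH
N4 = x3 AND N2 = HIGH AND HIGH = HIGH
N5 = N4 NAND x2 = HIGH NAND LOW = HIGH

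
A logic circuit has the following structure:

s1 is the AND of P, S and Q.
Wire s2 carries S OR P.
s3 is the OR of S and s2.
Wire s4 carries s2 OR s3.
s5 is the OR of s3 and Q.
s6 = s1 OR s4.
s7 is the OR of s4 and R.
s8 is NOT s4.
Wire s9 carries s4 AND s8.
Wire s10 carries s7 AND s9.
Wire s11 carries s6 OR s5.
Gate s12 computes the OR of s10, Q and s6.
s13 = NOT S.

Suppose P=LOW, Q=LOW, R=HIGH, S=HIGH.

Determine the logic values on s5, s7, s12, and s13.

s5 = HIGH, s7 = HIGH, s12 = HIGH, s13 = LOW

s1 = P AND S AND Q = LOW AND HIGH AND LOW = LOW
s2 = S OR P = HIGH OR LOW = HIGH
s3 = S OR s2 = HIGH OR HIGH = HIGH
s4 = s2 OR s3 = HIGH OR HIGH = HIGH
s5 = s3 OR Q = HIGH OR LOW = HIGH
s6 = s1 OR s4 = LOW OR HIGH = HIGH
s7 = s4 OR R = HIGH OR HIGH = HIGH
s8 = NOT s4 = NOT HIGH = LOW
s9 = s4 AND s8 = HIGH AND LOW = LOW
s10 = s7 AND s9 = HIGH AND LOW = LOW
s12 = s10 OR Q OR s6 = LOW OR LOW OR HIGH = HIGH
s13 = NOT S = NOT HIGH = LOW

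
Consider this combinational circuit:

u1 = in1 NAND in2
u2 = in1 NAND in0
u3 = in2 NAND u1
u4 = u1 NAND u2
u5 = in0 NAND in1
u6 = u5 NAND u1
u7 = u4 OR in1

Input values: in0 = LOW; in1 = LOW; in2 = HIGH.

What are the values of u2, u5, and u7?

u1 = in1 NAND in2 = LOW NAND HIGH = HIGH
u2 = in1 NAND in0 = LOW NAND LOW = HIGH
u4 = u1 NAND u2 = HIGH NAND HIGH = LOW
u5 = in0 NAND in1 = LOW NAND LOW = HIGH
u7 = u4 OR in1 = LOW OR LOW = LOW

u2 = HIGH, u5 = HIGH, u7 = LOW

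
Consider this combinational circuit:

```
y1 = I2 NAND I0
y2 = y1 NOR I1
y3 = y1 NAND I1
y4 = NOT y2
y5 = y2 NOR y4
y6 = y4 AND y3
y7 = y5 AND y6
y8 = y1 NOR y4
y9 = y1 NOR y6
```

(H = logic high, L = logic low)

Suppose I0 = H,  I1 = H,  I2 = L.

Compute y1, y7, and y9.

y1 = I2 NAND I0 = L NAND H = H
y2 = y1 NOR I1 = H NOR H = L
y3 = y1 NAND I1 = H NAND H = L
y4 = NOT y2 = NOT L = H
y5 = y2 NOR y4 = L NOR H = L
y6 = y4 AND y3 = H AND L = L
y7 = y5 AND y6 = L AND L = L
y9 = y1 NOR y6 = H NOR L = L

y1 = H, y7 = L, y9 = L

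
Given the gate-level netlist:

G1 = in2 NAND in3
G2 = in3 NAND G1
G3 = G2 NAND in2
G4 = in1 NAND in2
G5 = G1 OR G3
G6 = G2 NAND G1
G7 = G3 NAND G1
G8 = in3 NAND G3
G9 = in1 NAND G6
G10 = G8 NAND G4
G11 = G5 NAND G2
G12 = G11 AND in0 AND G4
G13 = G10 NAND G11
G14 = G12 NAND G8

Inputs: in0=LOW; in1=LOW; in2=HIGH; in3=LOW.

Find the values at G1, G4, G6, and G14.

G1 = in2 NAND in3 = HIGH NAND LOW = HIGH
G2 = in3 NAND G1 = LOW NAND HIGH = HIGH
G3 = G2 NAND in2 = HIGH NAND HIGH = LOW
G4 = in1 NAND in2 = LOW NAND HIGH = HIGH
G5 = G1 OR G3 = HIGH OR LOW = HIGH
G6 = G2 NAND G1 = HIGH NAND HIGH = LOW
G8 = in3 NAND G3 = LOW NAND LOW = HIGH
G11 = G5 NAND G2 = HIGH NAND HIGH = LOW
G12 = G11 AND in0 AND G4 = LOW AND LOW AND HIGH = LOW
G14 = G12 NAND G8 = LOW NAND HIGH = HIGH

G1 = HIGH  G4 = HIGH  G6 = LOW  G14 = HIGH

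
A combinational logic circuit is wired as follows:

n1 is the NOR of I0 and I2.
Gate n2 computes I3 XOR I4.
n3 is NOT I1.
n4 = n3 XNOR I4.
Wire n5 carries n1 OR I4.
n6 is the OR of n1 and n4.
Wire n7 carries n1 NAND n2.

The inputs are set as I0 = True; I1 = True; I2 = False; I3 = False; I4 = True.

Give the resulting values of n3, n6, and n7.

n1 = I0 NOR I2 = True NOR False = False
n2 = I3 XOR I4 = False XOR True = True
n3 = NOT I1 = NOT True = False
n4 = n3 XNOR I4 = False XNOR True = False
n6 = n1 OR n4 = False OR False = False
n7 = n1 NAND n2 = False NAND True = True

n3 = False, n6 = False, n7 = True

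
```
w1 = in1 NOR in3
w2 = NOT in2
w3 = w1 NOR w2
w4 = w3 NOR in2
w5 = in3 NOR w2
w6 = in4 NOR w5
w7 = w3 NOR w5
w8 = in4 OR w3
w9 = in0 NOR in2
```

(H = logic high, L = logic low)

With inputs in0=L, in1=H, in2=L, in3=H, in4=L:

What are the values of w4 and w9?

w1 = in1 NOR in3 = H NOR H = L
w2 = NOT in2 = NOT L = H
w3 = w1 NOR w2 = L NOR H = L
w4 = w3 NOR in2 = L NOR L = H
w9 = in0 NOR in2 = L NOR L = H

w4 = H, w9 = H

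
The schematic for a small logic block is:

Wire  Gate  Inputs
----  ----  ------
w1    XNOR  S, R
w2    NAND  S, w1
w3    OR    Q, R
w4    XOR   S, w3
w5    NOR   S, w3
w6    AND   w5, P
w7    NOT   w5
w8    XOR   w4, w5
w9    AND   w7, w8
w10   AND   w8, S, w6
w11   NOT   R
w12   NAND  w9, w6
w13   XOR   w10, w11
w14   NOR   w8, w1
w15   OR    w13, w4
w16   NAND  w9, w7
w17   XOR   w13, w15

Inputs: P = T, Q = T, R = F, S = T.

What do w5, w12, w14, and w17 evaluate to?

w1 = S XNOR R = T XNOR F = F
w3 = Q OR R = T OR F = T
w4 = S XOR w3 = T XOR T = F
w5 = S NOR w3 = T NOR T = F
w6 = w5 AND P = F AND T = F
w7 = NOT w5 = NOT F = T
w8 = w4 XOR w5 = F XOR F = F
w9 = w7 AND w8 = T AND F = F
w10 = w8 AND S AND w6 = F AND T AND F = F
w11 = NOT R = NOT F = T
w12 = w9 NAND w6 = F NAND F = T
w13 = w10 XOR w11 = F XOR T = T
w14 = w8 NOR w1 = F NOR F = T
w15 = w13 OR w4 = T OR F = T
w17 = w13 XOR w15 = T XOR T = F

w5 = F  w12 = T  w14 = T  w17 = F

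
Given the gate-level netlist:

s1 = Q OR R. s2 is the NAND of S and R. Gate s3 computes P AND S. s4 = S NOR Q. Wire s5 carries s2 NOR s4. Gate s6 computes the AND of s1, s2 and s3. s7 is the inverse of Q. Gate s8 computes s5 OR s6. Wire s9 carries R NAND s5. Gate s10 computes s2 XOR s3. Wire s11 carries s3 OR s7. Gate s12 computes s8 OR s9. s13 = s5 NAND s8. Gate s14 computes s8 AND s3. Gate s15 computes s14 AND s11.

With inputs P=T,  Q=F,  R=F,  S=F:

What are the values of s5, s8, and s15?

s5 = F, s8 = F, s15 = F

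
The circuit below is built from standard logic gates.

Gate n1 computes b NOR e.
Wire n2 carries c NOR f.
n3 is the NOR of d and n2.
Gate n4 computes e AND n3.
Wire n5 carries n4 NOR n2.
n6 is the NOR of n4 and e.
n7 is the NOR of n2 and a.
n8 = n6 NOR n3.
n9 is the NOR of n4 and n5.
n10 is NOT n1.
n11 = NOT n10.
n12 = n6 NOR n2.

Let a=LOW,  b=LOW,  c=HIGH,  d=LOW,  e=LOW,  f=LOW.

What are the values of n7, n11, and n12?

n7 = HIGH, n11 = HIGH, n12 = LOW

n1 = b NOR e = LOW NOR LOW = HIGH
n2 = c NOR f = HIGH NOR LOW = LOW
n3 = d NOR n2 = LOW NOR LOW = HIGH
n4 = e AND n3 = LOW AND HIGH = LOW
n6 = n4 NOR e = LOW NOR LOW = HIGH
n7 = n2 NOR a = LOW NOR LOW = HIGH
n10 = NOT n1 = NOT HIGH = LOW
n11 = NOT n10 = NOT LOW = HIGH
n12 = n6 NOR n2 = HIGH NOR LOW = LOW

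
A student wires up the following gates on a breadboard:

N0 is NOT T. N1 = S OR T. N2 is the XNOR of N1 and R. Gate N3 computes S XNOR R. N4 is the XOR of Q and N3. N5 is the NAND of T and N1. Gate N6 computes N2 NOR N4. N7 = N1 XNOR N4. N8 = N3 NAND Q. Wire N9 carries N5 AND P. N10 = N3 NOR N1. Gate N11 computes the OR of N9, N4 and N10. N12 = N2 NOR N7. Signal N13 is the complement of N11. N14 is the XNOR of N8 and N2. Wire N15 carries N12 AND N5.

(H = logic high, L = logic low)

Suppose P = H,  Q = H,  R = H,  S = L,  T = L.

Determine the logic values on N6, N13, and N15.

N6 = L, N13 = L, N15 = H

N1 = S OR T = L OR L = L
N2 = N1 XNOR R = L XNOR H = L
N3 = S XNOR R = L XNOR H = L
N4 = Q XOR N3 = H XOR L = H
N5 = T NAND N1 = L NAND L = H
N6 = N2 NOR N4 = L NOR H = L
N7 = N1 XNOR N4 = L XNOR H = L
N9 = N5 AND P = H AND H = H
N10 = N3 NOR N1 = L NOR L = H
N11 = N9 OR N4 OR N10 = H OR H OR H = H
N12 = N2 NOR N7 = L NOR L = H
N13 = NOT N11 = NOT H = L
N15 = N12 AND N5 = H AND H = H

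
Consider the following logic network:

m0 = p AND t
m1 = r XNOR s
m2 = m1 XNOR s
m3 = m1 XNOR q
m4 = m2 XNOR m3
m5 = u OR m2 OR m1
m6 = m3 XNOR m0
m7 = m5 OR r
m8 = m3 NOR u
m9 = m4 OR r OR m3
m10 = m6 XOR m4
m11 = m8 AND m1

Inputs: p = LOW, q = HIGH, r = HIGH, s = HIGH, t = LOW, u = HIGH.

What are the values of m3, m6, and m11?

m0 = p AND t = LOW AND LOW = LOW
m1 = r XNOR s = HIGH XNOR HIGH = HIGH
m3 = m1 XNOR q = HIGH XNOR HIGH = HIGH
m6 = m3 XNOR m0 = HIGH XNOR LOW = LOW
m8 = m3 NOR u = HIGH NOR HIGH = LOW
m11 = m8 AND m1 = LOW AND HIGH = LOW

m3 = HIGH; m6 = LOW; m11 = LOW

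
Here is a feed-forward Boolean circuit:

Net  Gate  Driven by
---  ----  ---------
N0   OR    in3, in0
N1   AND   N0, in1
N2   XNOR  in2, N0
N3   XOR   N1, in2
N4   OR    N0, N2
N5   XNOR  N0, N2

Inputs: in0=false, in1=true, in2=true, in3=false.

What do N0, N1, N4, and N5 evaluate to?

N0 = in3 OR in0 = false OR false = false
N1 = N0 AND in1 = false AND true = false
N2 = in2 XNOR N0 = true XNOR false = false
N4 = N0 OR N2 = false OR false = false
N5 = N0 XNOR N2 = false XNOR false = true

N0 = false, N1 = false, N4 = false, N5 = true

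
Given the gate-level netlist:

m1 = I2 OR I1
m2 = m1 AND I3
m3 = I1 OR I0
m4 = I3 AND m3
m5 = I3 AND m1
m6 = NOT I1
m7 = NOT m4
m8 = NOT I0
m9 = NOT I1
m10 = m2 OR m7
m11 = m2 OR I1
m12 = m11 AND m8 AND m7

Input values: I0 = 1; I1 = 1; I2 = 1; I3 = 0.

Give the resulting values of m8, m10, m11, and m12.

m8 = 0; m10 = 1; m11 = 1; m12 = 0

m1 = I2 OR I1 = 1 OR 1 = 1
m2 = m1 AND I3 = 1 AND 0 = 0
m3 = I1 OR I0 = 1 OR 1 = 1
m4 = I3 AND m3 = 0 AND 1 = 0
m7 = NOT m4 = NOT 0 = 1
m8 = NOT I0 = NOT 1 = 0
m10 = m2 OR m7 = 0 OR 1 = 1
m11 = m2 OR I1 = 0 OR 1 = 1
m12 = m11 AND m8 AND m7 = 1 AND 0 AND 1 = 0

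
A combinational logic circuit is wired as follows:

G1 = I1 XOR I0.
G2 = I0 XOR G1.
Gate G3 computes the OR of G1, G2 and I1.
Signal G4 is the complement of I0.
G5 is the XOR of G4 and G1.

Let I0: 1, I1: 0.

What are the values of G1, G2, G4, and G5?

G1 = 1  G2 = 0  G4 = 0  G5 = 1

G1 = I1 XOR I0 = 0 XOR 1 = 1
G2 = I0 XOR G1 = 1 XOR 1 = 0
G4 = NOT I0 = NOT 1 = 0
G5 = G4 XOR G1 = 0 XOR 1 = 1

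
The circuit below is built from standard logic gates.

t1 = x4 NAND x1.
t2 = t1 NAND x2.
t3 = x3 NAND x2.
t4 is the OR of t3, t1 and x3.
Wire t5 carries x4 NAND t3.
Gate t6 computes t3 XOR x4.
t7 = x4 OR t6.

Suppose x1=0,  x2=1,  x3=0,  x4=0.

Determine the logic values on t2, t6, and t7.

t2 = 0, t6 = 1, t7 = 1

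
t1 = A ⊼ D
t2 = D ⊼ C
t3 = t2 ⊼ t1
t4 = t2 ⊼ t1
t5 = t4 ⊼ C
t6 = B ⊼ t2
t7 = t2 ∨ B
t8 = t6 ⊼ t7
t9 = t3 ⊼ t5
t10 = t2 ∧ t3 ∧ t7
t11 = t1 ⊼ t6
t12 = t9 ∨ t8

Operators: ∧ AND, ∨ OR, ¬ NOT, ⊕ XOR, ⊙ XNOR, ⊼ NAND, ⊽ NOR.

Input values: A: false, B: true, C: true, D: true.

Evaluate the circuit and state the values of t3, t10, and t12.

t1 = A NAND D = false NAND true = true
t2 = D NAND C = true NAND true = false
t3 = t2 NAND t1 = false NAND true = true
t4 = t2 NAND t1 = false NAND true = true
t5 = t4 NAND C = true NAND true = false
t6 = B NAND t2 = true NAND false = true
t7 = t2 OR B = false OR true = true
t8 = t6 NAND t7 = true NAND true = false
t9 = t3 NAND t5 = true NAND false = true
t10 = t2 AND t3 AND t7 = false AND true AND true = false
t12 = t9 OR t8 = true OR false = true

t3 = true; t10 = false; t12 = true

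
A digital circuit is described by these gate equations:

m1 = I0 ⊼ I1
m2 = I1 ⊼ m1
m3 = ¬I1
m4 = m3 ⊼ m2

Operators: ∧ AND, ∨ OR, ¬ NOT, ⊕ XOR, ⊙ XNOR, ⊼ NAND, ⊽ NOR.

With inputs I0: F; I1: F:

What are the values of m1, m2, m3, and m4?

m1 = T, m2 = T, m3 = T, m4 = F

m1 = I0 NAND I1 = F NAND F = T
m2 = I1 NAND m1 = F NAND T = T
m3 = NOT I1 = NOT F = T
m4 = m3 NAND m2 = T NAND T = F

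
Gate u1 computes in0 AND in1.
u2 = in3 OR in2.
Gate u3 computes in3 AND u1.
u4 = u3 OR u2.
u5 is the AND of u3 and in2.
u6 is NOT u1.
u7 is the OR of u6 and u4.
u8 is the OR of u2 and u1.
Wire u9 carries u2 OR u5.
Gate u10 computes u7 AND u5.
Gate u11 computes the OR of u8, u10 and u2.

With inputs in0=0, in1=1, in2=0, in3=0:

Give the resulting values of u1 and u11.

u1 = 0, u11 = 0

u1 = in0 AND in1 = 0 AND 1 = 0
u2 = in3 OR in2 = 0 OR 0 = 0
u3 = in3 AND u1 = 0 AND 0 = 0
u4 = u3 OR u2 = 0 OR 0 = 0
u5 = u3 AND in2 = 0 AND 0 = 0
u6 = NOT u1 = NOT 0 = 1
u7 = u6 OR u4 = 1 OR 0 = 1
u8 = u2 OR u1 = 0 OR 0 = 0
u10 = u7 AND u5 = 1 AND 0 = 0
u11 = u8 OR u10 OR u2 = 0 OR 0 OR 0 = 0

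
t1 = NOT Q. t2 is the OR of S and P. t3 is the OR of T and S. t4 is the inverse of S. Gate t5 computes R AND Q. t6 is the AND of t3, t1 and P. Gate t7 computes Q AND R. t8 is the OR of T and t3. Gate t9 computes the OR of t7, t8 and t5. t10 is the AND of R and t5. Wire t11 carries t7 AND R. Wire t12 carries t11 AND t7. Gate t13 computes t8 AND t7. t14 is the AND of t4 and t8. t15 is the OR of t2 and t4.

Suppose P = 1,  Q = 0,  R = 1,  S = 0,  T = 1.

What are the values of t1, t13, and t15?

t1 = NOT Q = NOT 0 = 1
t2 = S OR P = 0 OR 1 = 1
t3 = T OR S = 1 OR 0 = 1
t4 = NOT S = NOT 0 = 1
t7 = Q AND R = 0 AND 1 = 0
t8 = T OR t3 = 1 OR 1 = 1
t13 = t8 AND t7 = 1 AND 0 = 0
t15 = t2 OR t4 = 1 OR 1 = 1

t1 = 1  t13 = 0  t15 = 1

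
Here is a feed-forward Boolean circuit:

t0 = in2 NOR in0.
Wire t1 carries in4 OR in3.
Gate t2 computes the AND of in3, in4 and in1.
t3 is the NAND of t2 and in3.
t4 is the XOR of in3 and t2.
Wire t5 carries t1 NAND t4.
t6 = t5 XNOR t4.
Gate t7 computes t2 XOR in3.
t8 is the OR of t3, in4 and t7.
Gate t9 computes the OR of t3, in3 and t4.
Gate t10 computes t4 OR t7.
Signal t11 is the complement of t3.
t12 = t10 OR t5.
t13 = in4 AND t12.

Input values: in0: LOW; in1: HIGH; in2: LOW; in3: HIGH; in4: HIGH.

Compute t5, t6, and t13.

t5 = HIGH, t6 = LOW, t13 = HIGH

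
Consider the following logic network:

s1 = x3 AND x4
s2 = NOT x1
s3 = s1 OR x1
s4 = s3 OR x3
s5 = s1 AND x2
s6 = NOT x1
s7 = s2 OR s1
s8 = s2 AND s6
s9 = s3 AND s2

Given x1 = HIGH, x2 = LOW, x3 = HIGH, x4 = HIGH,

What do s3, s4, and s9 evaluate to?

s3 = HIGH, s4 = HIGH, s9 = LOW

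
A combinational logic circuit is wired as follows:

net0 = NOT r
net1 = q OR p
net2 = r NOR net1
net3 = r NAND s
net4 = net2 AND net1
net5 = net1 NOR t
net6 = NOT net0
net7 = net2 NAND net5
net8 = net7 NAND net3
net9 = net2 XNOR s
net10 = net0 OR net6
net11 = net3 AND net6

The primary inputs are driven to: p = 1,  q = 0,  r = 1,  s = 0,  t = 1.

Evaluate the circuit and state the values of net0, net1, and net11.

net0 = NOT r = NOT 1 = 0
net1 = q OR p = 0 OR 1 = 1
net3 = r NAND s = 1 NAND 0 = 1
net6 = NOT net0 = NOT 0 = 1
net11 = net3 AND net6 = 1 AND 1 = 1

net0 = 0  net1 = 1  net11 = 1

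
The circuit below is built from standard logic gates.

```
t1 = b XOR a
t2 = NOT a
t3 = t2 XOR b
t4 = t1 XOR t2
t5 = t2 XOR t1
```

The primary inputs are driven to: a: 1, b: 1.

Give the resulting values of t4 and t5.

t4 = 0, t5 = 0

t1 = b XOR a = 1 XOR 1 = 0
t2 = NOT a = NOT 1 = 0
t4 = t1 XOR t2 = 0 XOR 0 = 0
t5 = t2 XOR t1 = 0 XOR 0 = 0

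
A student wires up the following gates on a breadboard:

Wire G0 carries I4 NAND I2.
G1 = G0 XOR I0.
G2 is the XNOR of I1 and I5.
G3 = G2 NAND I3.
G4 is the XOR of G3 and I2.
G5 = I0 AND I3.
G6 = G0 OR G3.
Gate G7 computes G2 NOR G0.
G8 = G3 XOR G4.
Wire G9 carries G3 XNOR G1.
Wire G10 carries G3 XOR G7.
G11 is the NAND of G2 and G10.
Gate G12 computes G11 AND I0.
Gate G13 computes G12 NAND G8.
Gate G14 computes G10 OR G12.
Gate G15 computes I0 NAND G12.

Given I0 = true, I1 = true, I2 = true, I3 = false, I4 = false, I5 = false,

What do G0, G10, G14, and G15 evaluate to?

G0 = true, G10 = true, G14 = true, G15 = false

G0 = I4 NAND I2 = false NAND true = true
G2 = I1 XNOR I5 = true XNOR false = false
G3 = G2 NAND I3 = false NAND false = true
G7 = G2 NOR G0 = false NOR true = false
G10 = G3 XOR G7 = true XOR false = true
G11 = G2 NAND G10 = false NAND true = true
G12 = G11 AND I0 = true AND true = true
G14 = G10 OR G12 = true OR true = true
G15 = I0 NAND G12 = true NAND true = false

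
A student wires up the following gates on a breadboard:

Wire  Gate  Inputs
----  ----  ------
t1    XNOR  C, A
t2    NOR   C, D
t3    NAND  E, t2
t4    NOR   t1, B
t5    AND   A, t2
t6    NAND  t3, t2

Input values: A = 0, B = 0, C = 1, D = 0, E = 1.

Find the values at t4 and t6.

t1 = C XNOR A = 1 XNOR 0 = 0
t2 = C NOR D = 1 NOR 0 = 0
t3 = E NAND t2 = 1 NAND 0 = 1
t4 = t1 NOR B = 0 NOR 0 = 1
t6 = t3 NAND t2 = 1 NAND 0 = 1

t4 = 1  t6 = 1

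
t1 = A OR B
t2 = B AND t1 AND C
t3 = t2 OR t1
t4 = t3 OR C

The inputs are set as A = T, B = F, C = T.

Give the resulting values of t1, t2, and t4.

t1 = T; t2 = F; t4 = T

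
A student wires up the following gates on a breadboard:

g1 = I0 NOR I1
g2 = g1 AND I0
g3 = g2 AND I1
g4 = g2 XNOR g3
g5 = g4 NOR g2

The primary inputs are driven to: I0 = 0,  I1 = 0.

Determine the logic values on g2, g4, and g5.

g1 = I0 NOR I1 = 0 NOR 0 = 1
g2 = g1 AND I0 = 1 AND 0 = 0
g3 = g2 AND I1 = 0 AND 0 = 0
g4 = g2 XNOR g3 = 0 XNOR 0 = 1
g5 = g4 NOR g2 = 1 NOR 0 = 0

g2 = 0, g4 = 1, g5 = 0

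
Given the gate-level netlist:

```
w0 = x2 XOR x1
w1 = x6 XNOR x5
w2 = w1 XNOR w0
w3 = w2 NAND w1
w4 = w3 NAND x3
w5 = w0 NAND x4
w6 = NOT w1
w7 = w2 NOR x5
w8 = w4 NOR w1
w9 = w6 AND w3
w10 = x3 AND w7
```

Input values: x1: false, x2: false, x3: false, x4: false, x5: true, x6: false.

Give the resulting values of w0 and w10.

w0 = false; w10 = false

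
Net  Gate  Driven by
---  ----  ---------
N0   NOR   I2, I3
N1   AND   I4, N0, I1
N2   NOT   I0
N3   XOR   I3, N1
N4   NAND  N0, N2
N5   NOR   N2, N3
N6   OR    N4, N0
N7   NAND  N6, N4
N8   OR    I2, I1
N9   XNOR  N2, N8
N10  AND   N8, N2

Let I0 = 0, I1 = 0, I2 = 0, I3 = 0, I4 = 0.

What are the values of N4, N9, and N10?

N4 = 0, N9 = 0, N10 = 0

N0 = I2 NOR I3 = 0 NOR 0 = 1
N2 = NOT I0 = NOT 0 = 1
N4 = N0 NAND N2 = 1 NAND 1 = 0
N8 = I2 OR I1 = 0 OR 0 = 0
N9 = N2 XNOR N8 = 1 XNOR 0 = 0
N10 = N8 AND N2 = 0 AND 1 = 0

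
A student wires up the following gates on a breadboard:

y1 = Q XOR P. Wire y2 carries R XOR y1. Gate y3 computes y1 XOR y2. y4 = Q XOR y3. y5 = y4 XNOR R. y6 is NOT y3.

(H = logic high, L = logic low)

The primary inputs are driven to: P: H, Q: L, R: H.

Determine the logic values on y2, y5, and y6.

y2 = L; y5 = H; y6 = L

y1 = Q XOR P = L XOR H = H
y2 = R XOR y1 = H XOR H = L
y3 = y1 XOR y2 = H XOR L = H
y4 = Q XOR y3 = L XOR H = H
y5 = y4 XNOR R = H XNOR H = H
y6 = NOT y3 = NOT H = L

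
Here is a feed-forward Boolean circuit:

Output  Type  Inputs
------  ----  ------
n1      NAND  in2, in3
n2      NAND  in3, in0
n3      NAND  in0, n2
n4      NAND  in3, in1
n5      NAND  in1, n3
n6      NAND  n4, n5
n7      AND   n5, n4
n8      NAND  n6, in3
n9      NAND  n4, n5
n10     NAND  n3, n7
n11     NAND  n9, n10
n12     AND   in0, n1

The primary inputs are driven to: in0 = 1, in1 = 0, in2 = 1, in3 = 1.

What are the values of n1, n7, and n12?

n1 = 0  n7 = 1  n12 = 0

n1 = in2 NAND in3 = 1 NAND 1 = 0
n2 = in3 NAND in0 = 1 NAND 1 = 0
n3 = in0 NAND n2 = 1 NAND 0 = 1
n4 = in3 NAND in1 = 1 NAND 0 = 1
n5 = in1 NAND n3 = 0 NAND 1 = 1
n7 = n5 AND n4 = 1 AND 1 = 1
n12 = in0 AND n1 = 1 AND 0 = 0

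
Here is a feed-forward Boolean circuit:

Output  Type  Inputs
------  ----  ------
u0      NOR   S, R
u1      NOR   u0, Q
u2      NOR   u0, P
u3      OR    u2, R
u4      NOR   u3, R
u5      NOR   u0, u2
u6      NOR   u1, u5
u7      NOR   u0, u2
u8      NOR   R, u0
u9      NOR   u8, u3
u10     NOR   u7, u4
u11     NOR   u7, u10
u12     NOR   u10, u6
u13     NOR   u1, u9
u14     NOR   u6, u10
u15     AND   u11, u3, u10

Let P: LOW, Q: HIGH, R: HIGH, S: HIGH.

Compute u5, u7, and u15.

u0 = S NOR R = HIGH NOR HIGH = LOW
u2 = u0 NOR P = LOW NOR LOW = HIGH
u3 = u2 OR R = HIGH OR HIGH = HIGH
u4 = u3 NOR R = HIGH NOR HIGH = LOW
u5 = u0 NOR u2 = LOW NOR HIGH = LOW
u7 = u0 NOR u2 = LOW NOR HIGH = LOW
u10 = u7 NOR u4 = LOW NOR LOW = HIGH
u11 = u7 NOR u10 = LOW NOR HIGH = LOW
u15 = u11 AND u3 AND u10 = LOW AND HIGH AND HIGH = LOW

u5 = LOW; u7 = LOW; u15 = LOW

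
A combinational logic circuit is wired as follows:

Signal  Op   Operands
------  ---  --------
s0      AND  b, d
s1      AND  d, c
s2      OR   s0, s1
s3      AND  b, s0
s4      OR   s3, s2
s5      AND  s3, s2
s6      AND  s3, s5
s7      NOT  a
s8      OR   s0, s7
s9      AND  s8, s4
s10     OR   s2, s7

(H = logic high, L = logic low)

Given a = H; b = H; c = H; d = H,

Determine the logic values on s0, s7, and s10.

s0 = H  s7 = L  s10 = H

s0 = b AND d = H AND H = H
s1 = d AND c = H AND H = H
s2 = s0 OR s1 = H OR H = H
s7 = NOT a = NOT H = L
s10 = s2 OR s7 = H OR L = H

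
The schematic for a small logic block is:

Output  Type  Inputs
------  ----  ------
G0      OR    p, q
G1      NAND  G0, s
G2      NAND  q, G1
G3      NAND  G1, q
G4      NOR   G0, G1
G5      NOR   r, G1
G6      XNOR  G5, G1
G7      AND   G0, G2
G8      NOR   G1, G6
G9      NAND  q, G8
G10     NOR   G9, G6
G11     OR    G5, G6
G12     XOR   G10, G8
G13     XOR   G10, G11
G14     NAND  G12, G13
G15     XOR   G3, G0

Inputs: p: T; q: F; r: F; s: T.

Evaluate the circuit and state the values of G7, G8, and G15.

G7 = T  G8 = T  G15 = F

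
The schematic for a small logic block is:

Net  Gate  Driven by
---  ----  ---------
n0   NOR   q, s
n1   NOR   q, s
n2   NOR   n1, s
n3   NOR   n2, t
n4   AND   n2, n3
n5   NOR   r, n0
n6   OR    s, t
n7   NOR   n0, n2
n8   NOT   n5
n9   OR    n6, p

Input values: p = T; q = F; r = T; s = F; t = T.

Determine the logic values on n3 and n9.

n1 = q NOR s = F NOR F = T
n2 = n1 NOR s = T NOR F = F
n3 = n2 NOR t = F NOR T = F
n6 = s OR t = F OR T = T
n9 = n6 OR p = T OR T = T

n3 = F, n9 = T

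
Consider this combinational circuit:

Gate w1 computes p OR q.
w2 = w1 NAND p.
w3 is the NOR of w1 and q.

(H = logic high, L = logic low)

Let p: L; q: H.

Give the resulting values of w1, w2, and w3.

w1 = p OR q = L OR H = H
w2 = w1 NAND p = H NAND L = H
w3 = w1 NOR q = H NOR H = L

w1 = H; w2 = H; w3 = L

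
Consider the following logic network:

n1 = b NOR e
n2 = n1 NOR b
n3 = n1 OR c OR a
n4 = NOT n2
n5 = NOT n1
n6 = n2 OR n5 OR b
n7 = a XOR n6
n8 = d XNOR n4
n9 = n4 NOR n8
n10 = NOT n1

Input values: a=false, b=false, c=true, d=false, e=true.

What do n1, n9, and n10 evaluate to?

n1 = false; n9 = false; n10 = true

n1 = b NOR e = false NOR true = false
n2 = n1 NOR b = false NOR false = true
n4 = NOT n2 = NOT true = false
n8 = d XNOR n4 = false XNOR false = true
n9 = n4 NOR n8 = false NOR true = false
n10 = NOT n1 = NOT false = true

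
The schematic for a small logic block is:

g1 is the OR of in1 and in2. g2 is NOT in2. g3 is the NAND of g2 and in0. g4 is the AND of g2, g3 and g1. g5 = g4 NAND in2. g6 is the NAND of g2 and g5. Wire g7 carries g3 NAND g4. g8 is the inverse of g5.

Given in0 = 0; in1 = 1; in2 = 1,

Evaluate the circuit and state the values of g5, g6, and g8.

g5 = 1, g6 = 1, g8 = 0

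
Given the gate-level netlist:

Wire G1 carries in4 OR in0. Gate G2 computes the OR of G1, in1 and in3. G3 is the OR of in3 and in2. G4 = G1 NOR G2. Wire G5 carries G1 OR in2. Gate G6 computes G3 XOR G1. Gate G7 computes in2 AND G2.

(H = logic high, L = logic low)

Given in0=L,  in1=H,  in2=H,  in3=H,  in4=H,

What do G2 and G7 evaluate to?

G2 = H  G7 = H

G1 = in4 OR in0 = H OR L = H
G2 = G1 OR in1 OR in3 = H OR H OR H = H
G7 = in2 AND G2 = H AND H = H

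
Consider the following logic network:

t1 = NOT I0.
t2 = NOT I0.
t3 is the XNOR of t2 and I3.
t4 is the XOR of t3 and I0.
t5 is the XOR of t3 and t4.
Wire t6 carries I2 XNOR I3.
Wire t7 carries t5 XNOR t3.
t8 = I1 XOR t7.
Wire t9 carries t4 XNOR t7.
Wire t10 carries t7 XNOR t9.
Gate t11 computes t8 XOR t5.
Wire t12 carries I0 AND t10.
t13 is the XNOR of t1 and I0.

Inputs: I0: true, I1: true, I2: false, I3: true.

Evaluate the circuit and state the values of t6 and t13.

t6 = false, t13 = false

t1 = NOT I0 = NOT true = false
t6 = I2 XNOR I3 = false XNOR true = false
t13 = t1 XNOR I0 = false XNOR true = false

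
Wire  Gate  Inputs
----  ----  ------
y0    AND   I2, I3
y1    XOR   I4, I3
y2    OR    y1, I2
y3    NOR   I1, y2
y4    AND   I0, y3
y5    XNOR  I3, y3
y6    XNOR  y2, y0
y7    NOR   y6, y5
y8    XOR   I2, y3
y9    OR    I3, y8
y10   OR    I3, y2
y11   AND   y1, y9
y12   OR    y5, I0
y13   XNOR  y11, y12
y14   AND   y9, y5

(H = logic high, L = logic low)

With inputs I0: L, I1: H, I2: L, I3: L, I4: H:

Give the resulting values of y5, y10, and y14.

y1 = I4 XOR I3 = H XOR L = H
y2 = y1 OR I2 = H OR L = H
y3 = I1 NOR y2 = H NOR H = L
y5 = I3 XNOR y3 = L XNOR L = H
y8 = I2 XOR y3 = L XOR L = L
y9 = I3 OR y8 = L OR L = L
y10 = I3 OR y2 = L OR H = H
y14 = y9 AND y5 = L AND H = L

y5 = H, y10 = H, y14 = L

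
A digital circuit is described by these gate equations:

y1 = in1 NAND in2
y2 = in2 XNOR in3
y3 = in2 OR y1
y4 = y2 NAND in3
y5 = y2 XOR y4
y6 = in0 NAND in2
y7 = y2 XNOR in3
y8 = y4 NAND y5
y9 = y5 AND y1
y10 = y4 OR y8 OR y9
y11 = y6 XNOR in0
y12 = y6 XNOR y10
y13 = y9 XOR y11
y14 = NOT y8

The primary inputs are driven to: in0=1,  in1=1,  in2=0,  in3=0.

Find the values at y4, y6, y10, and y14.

y4 = 1, y6 = 1, y10 = 1, y14 = 0

y1 = in1 NAND in2 = 1 NAND 0 = 1
y2 = in2 XNOR in3 = 0 XNOR 0 = 1
y4 = y2 NAND in3 = 1 NAND 0 = 1
y5 = y2 XOR y4 = 1 XOR 1 = 0
y6 = in0 NAND in2 = 1 NAND 0 = 1
y8 = y4 NAND y5 = 1 NAND 0 = 1
y9 = y5 AND y1 = 0 AND 1 = 0
y10 = y4 OR y8 OR y9 = 1 OR 1 OR 0 = 1
y14 = NOT y8 = NOT 1 = 0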